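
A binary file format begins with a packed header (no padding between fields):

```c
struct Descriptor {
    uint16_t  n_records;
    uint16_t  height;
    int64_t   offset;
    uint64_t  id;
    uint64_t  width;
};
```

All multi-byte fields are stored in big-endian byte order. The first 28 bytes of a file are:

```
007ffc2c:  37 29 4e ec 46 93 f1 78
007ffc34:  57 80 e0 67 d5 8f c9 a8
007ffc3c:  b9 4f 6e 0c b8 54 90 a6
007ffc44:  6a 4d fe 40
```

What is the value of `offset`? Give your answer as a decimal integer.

5085673903397855335

`offset` follows `n_records` (2 B), `height` (2 B), so it starts at offset 2 + 2 = 4 and occupies 8 bytes.
Bytes at offsets 4..11: 46 93 F1 78 57 80 E0 67.
Big-endian: lowest address holds the most-significant byte.
The bytes are already most-significant first: 0x4693F1785780E067.
0x4693F1785780E067 = 5085673903397855335.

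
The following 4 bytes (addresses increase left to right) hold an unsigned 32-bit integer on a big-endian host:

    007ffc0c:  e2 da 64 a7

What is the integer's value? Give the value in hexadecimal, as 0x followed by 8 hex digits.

0xE2DA64A7

In big-endian order the high byte comes first in memory.
The bytes are already most-significant first: 0xE2DA64A7.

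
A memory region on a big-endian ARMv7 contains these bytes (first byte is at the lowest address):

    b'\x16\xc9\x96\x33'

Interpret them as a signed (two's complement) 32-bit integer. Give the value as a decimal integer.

In big-endian order the high byte comes first in memory.
The bytes are already most-significant first: 0x16C99633.
0x16C99633 = 382309939.

382309939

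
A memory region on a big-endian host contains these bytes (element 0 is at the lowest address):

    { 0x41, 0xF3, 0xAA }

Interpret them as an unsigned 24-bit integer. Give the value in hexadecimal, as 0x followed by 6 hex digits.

Big-endian: lowest address holds the most-significant byte.
The bytes are already most-significant first: 0x41F3AA.

0x41F3AA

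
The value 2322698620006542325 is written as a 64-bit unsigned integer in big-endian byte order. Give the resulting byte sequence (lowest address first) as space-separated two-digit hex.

20 3B E2 16 B5 C7 AB F5

2322698620006542325 in hexadecimal, padded to 64 bits, is 0x203BE216B5C7ABF5.
Split into bytes (most-significant first): 20 3B E2 16 B5 C7 AB F5.
In big-endian order the high byte comes first in memory.
So the memory order matches the most-significant-first order: 20 3B E2 16 B5 C7 AB F5.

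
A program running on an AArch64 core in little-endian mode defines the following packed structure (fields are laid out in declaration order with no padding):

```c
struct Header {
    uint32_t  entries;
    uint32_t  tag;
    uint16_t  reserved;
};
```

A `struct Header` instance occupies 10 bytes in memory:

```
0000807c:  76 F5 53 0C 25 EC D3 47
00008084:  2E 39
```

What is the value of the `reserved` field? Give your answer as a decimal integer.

`reserved` follows `entries` (4 B), `tag` (4 B), so it starts at offset 4 + 4 = 8 and occupies 2 bytes.
Bytes at offsets 8..9: 2E 39.
In little-endian order the low byte comes first in memory.
Reassemble most-significant byte first: 39 2E → 0x392E.
0x392E = 14638.

14638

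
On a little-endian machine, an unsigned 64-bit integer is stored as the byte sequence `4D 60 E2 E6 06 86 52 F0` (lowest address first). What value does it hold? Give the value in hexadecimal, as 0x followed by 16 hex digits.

Little-endian: lowest address holds the least-significant byte.
Reassemble most-significant byte first: F0 52 86 06 E6 E2 60 4D → 0xF0528606E6E2604D.

0xF0528606E6E2604D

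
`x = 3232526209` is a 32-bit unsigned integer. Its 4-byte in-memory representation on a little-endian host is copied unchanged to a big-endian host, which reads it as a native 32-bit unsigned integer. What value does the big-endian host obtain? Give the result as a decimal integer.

3232526209 in 32-bit hexadecimal is 0xC0AC6F81.
Stored little-endian, the bytes at ascending addresses are 81 6F AC C0.
Read back as big-endian, the last byte is least significant, giving 0x816FACC0.
0x816FACC0 = 2171579584.

2171579584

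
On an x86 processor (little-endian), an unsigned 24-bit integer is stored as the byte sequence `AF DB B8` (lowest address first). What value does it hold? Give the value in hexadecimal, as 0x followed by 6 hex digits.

Little-endian: lowest address holds the least-significant byte.
Reassemble most-significant byte first: B8 DB AF → 0xB8DBAF.

0xB8DBAF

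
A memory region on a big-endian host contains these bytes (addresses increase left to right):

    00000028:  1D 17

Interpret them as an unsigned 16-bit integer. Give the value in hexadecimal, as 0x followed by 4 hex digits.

0x1D17

Big-endian stores the most-significant byte at the lowest address.
The bytes are already most-significant first: 0x1D17.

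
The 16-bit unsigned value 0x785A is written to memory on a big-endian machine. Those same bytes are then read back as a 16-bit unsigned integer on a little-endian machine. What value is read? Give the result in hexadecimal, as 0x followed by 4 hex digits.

0x5A78

Stored big-endian, the bytes at ascending addresses are 78 5A.
Read back as little-endian, the first byte is least significant, giving 0x5A78.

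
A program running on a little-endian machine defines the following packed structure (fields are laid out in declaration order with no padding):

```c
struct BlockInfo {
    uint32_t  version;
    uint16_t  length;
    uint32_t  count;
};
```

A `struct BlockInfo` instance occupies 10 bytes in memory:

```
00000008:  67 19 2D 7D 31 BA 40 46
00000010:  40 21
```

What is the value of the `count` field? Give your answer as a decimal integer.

`count` follows `version` (4 B), `length` (2 B), so it starts at offset 4 + 2 = 6 and occupies 4 bytes.
Bytes at offsets 6..9: 40 46 40 21.
In little-endian order the low byte comes first in memory.
Reassemble most-significant byte first: 21 40 46 40 → 0x21404640.
0x21404640 = 557860416.

557860416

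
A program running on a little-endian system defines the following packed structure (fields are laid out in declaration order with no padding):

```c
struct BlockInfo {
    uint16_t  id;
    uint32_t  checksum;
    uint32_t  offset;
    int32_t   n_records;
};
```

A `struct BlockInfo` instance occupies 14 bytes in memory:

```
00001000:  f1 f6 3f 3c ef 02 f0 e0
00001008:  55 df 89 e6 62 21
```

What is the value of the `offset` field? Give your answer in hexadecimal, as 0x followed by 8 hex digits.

0xDF55E0F0

`offset` follows `id` (2 B), `checksum` (4 B), so it starts at offset 2 + 4 = 6 and occupies 4 bytes.
Bytes at offsets 6..9: F0 E0 55 DF.
Little-endian stores the least-significant byte at the lowest address.
Reassemble most-significant byte first: DF 55 E0 F0 → 0xDF55E0F0.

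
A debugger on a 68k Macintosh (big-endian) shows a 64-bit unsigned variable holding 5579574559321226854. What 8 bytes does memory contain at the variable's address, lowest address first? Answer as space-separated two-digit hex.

5579574559321226854 in hexadecimal, padded to 64 bits, is 0x4D6EA17FF625FE66.
Split into bytes (most-significant first): 4D 6E A1 7F F6 25 FE 66.
In big-endian order the high byte comes first in memory.
So the memory order matches the most-significant-first order: 4D 6E A1 7F F6 25 FE 66.

4D 6E A1 7F F6 25 FE 66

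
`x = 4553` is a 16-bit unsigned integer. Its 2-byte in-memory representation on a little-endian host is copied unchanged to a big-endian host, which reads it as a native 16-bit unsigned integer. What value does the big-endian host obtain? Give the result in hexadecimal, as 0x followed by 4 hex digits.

4553 in 16-bit hexadecimal is 0x11C9.
Stored little-endian, the bytes at ascending addresses are C9 11.
Read back as big-endian, the last byte is least significant, giving 0xC911.

0xC911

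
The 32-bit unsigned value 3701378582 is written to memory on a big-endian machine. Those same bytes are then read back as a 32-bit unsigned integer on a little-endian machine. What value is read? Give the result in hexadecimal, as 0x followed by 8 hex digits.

3701378582 in 32-bit hexadecimal is 0xDC9E8E16.
Stored big-endian, the bytes at ascending addresses are DC 9E 8E 16.
Read back as little-endian, the first byte is least significant, giving 0x168E9EDC.

0x168E9EDC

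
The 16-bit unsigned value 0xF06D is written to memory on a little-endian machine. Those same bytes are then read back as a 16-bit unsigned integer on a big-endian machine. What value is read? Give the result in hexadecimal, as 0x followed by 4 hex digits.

0x6DF0

Stored little-endian, the bytes at ascending addresses are 6D F0.
Read back as big-endian, the last byte is least significant, giving 0x6DF0.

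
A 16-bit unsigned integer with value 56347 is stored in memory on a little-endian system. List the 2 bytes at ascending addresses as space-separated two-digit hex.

1B DC

56347 in hexadecimal, padded to 16 bits, is 0xDC1B.
Split into bytes (most-significant first): DC 1B.
Little-endian: lowest address holds the least-significant byte.
So at ascending addresses the bytes are 1B DC.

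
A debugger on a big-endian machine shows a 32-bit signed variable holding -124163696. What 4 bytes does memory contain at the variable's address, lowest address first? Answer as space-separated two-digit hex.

Two's complement of -124163696 in 32 bits: 124163696 = 0x07669670; invert → 0xF899698F; add 1 → 0xF8996990.
Split into bytes (most-significant first): F8 99 69 90.
In big-endian order the high byte comes first in memory.
So the memory order matches the most-significant-first order: F8 99 69 90.

F8 99 69 90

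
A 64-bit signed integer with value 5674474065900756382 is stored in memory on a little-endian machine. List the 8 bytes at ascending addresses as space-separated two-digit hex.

9E 5D 2E 29 19 C8 BF 4E

5674474065900756382 in hexadecimal, padded to 64 bits, is 0x4EBFC819292E5D9E.
Split into bytes (most-significant first): 4E BF C8 19 29 2E 5D 9E.
Little-endian stores the least-significant byte at the lowest address.
So at ascending addresses the bytes are 9E 5D 2E 29 19 C8 BF 4E.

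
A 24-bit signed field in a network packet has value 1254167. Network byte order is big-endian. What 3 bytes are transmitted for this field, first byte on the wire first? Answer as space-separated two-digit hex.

1254167 in hexadecimal, padded to 24 bits, is 0x132317.
Split into bytes (most-significant first): 13 23 17.
In big-endian order the high byte comes first in memory.
So the memory order matches the most-significant-first order: 13 23 17.

13 23 17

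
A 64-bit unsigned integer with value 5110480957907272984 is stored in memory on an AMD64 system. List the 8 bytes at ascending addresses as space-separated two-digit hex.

5110480957907272984 in hexadecimal, padded to 64 bits, is 0x46EC135ACF760518.
Split into bytes (most-significant first): 46 EC 13 5A CF 76 05 18.
Little-endian: lowest address holds the least-significant byte.
So at ascending addresses the bytes are 18 05 76 CF 5A 13 EC 46.

18 05 76 CF 5A 13 EC 46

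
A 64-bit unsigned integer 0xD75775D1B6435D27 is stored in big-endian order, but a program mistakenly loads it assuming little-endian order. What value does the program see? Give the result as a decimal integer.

Stored big-endian, the bytes at ascending addresses are D7 57 75 D1 B6 43 5D 27.
Read back as little-endian, the first byte is least significant, giving 0x275D43B6D17557D7.
0x275D43B6D17557D7 = 2836497792790517719.

2836497792790517719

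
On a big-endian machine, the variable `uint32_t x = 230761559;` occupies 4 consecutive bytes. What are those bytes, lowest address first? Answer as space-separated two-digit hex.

230761559 in hexadecimal, padded to 32 bits, is 0x0DC12457.
Split into bytes (most-significant first): 0D C1 24 57.
In big-endian order the high byte comes first in memory.
So the memory order matches the most-significant-first order: 0D C1 24 57.

0D C1 24 57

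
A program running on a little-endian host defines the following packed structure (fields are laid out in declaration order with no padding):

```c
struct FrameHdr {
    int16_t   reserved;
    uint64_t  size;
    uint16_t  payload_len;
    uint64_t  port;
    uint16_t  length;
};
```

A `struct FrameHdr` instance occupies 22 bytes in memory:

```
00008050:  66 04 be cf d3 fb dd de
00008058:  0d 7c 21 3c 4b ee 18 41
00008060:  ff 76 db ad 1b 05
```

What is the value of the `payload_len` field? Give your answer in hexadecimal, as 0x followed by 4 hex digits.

`payload_len` follows `reserved` (2 B), `size` (8 B), so it starts at offset 2 + 8 = 10 and occupies 2 bytes.
Bytes at offsets 10..11: 21 3C.
Little-endian: lowest address holds the least-significant byte.
Reassemble most-significant byte first: 3C 21 → 0x3C21.

0x3C21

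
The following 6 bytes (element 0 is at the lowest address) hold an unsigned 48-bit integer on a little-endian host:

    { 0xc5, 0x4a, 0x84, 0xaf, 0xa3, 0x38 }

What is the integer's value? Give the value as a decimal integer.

62275675507397

Little-endian: lowest address holds the least-significant byte.
Reassemble most-significant byte first: 38 A3 AF 84 4A C5 → 0x38A3AF844AC5.
0x38A3AF844AC5 = 62275675507397.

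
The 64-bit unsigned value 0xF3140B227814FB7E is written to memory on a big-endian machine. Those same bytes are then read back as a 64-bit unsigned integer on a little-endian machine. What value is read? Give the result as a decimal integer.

Stored big-endian, the bytes at ascending addresses are F3 14 0B 22 78 14 FB 7E.
Read back as little-endian, the first byte is least significant, giving 0x7EFB1478220B14F3.
0x7EFB1478220B14F3 = 9149929574133077235.

9149929574133077235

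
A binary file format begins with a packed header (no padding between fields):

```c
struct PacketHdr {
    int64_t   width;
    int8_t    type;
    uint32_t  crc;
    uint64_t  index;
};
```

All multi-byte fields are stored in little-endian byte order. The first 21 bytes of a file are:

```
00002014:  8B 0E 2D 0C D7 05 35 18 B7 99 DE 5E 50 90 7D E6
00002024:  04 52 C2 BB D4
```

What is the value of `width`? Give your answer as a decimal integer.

`width` is the first field, at byte offset 0, occupying 8 bytes.
Bytes at offsets 0..7: 8B 0E 2D 0C D7 05 35 18.
Little-endian: lowest address holds the least-significant byte.
Reassemble most-significant byte first: 18 35 05 D7 0C 2D 0E 8B → 0x183505D70C2D0E8B.
0x183505D70C2D0E8B = 1744306851856322187.

1744306851856322187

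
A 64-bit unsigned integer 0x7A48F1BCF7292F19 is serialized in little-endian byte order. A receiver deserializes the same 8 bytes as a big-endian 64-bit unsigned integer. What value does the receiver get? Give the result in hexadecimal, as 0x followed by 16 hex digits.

0x192F29F7BCF1487A

Stored little-endian, the bytes at ascending addresses are 19 2F 29 F7 BC F1 48 7A.
Read back as big-endian, the last byte is least significant, giving 0x192F29F7BCF1487A.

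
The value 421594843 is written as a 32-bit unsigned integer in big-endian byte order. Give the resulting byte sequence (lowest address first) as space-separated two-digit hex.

421594843 in hexadecimal, padded to 32 bits, is 0x192106DB.
Split into bytes (most-significant first): 19 21 06 DB.
Big-endian stores the most-significant byte at the lowest address.
So the memory order matches the most-significant-first order: 19 21 06 DB.

19 21 06 DB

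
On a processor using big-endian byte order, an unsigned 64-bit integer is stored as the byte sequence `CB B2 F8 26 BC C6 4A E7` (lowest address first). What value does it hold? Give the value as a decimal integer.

14678066980813425383

Big-endian: lowest address holds the most-significant byte.
The bytes are already most-significant first: 0xCBB2F826BCC64AE7.
0xCBB2F826BCC64AE7 = 14678066980813425383.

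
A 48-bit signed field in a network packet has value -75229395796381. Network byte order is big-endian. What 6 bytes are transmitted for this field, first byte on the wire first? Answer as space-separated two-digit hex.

BB 94 4A 96 3E 63

Two's complement of -75229395796381 in 48 bits: 75229395796381 = 0x446BB569C19D; invert → 0xBB944A963E62; add 1 → 0xBB944A963E63.
Split into bytes (most-significant first): BB 94 4A 96 3E 63.
Big-endian: lowest address holds the most-significant byte.
So the memory order matches the most-significant-first order: BB 94 4A 96 3E 63.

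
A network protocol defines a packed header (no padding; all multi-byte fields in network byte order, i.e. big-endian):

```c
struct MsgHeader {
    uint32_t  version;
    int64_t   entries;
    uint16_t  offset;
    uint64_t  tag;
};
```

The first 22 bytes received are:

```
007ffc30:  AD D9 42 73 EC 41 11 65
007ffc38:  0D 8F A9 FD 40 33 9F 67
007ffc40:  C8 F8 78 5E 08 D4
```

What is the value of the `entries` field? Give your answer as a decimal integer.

`entries` follows `version` (4 bytes), so it starts at byte offset 4 and occupies 8 bytes.
Bytes at offsets 4..11: EC 41 11 65 0D 8F A9 FD.
Big-endian stores the most-significant byte at the lowest address.
The bytes are already most-significant first: 0xEC4111650D8FA9FD.
Top bit is set, so as a signed 64-bit value this is 0xEC4111650D8FA9FD − 2^64 = -1422836881555478019.

-1422836881555478019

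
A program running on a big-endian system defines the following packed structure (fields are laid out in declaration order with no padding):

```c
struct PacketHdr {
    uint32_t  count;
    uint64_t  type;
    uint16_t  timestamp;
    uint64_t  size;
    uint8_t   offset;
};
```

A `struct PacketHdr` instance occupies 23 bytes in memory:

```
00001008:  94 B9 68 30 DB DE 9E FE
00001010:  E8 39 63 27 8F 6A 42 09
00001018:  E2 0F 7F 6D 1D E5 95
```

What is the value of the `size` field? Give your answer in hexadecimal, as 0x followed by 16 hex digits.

`size` follows `count` (4 B), `type` (8 B), `timestamp` (2 B), so it starts at offset 4 + 8 + 2 = 14 and occupies 8 bytes.
Bytes at offsets 14..21: 42 09 E2 0F 7F 6D 1D E5.
Big-endian stores the most-significant byte at the lowest address.
The bytes are already most-significant first: 0x4209E20F7F6D1DE5.

0x4209E20F7F6D1DE5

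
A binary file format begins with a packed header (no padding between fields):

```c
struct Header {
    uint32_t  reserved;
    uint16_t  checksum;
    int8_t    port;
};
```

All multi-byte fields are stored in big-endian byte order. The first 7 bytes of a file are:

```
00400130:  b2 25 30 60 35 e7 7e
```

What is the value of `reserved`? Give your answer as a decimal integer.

`reserved` is the first field, at byte offset 0, occupying 4 bytes.
Bytes at offsets 0..3: B2 25 30 60.
Big-endian stores the most-significant byte at the lowest address.
The bytes are already most-significant first: 0xB2253060.
0xB2253060 = 2988781664.

2988781664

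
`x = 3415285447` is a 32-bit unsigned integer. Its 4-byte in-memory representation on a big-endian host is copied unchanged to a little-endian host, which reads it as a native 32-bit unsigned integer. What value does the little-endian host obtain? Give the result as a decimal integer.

3415285447 in 32-bit hexadecimal is 0xCB911EC7.
Stored big-endian, the bytes at ascending addresses are CB 91 1E C7.
Read back as little-endian, the first byte is least significant, giving 0xC71E91CB.
0xC71E91CB = 3340669387.

3340669387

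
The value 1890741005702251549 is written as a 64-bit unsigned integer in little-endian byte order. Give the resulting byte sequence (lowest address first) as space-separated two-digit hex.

1D C4 25 57 ED 42 3D 1A

1890741005702251549 in hexadecimal, padded to 64 bits, is 0x1A3D42ED5725C41D.
Split into bytes (most-significant first): 1A 3D 42 ED 57 25 C4 1D.
In little-endian order the low byte comes first in memory.
So at ascending addresses the bytes are 1D C4 25 57 ED 42 3D 1A.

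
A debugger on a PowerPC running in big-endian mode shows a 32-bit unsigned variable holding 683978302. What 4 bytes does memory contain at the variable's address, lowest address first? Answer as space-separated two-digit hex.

28 C4 AE 3E

683978302 in hexadecimal, padded to 32 bits, is 0x28C4AE3E.
Split into bytes (most-significant first): 28 C4 AE 3E.
Big-endian: lowest address holds the most-significant byte.
So the memory order matches the most-significant-first order: 28 C4 AE 3E.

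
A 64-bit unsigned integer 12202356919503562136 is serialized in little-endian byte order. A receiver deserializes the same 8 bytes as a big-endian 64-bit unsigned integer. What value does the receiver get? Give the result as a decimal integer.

12202356919503562136 in 64-bit hexadecimal is 0xA9577AF7A98A2598.
Stored little-endian, the bytes at ascending addresses are 98 25 8A A9 F7 7A 57 A9.
Read back as big-endian, the last byte is least significant, giving 0x98258AA9F77A57A9.
0x98258AA9F77A57A9 = 10963321330509436841.

10963321330509436841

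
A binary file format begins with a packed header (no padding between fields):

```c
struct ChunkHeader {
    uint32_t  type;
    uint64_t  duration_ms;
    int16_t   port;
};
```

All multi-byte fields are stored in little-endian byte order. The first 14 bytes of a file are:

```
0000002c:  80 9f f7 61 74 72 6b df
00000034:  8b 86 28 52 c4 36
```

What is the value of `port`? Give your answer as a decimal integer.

`port` follows `type` (4 B), `duration_ms` (8 B), so it starts at offset 4 + 8 = 12 and occupies 2 bytes.
Bytes at offsets 12..13: C4 36.
In little-endian order the low byte comes first in memory.
Reassemble most-significant byte first: 36 C4 → 0x36C4.
0x36C4 = 14020.

14020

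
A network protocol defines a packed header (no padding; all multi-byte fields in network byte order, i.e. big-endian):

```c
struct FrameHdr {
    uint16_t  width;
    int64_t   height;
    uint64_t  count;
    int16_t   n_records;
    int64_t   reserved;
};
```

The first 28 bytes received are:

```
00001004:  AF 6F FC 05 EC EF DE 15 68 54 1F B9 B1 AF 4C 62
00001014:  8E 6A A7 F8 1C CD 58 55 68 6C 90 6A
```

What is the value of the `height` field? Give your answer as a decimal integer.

-286562486300874668

`height` follows `width` (2 bytes), so it starts at byte offset 2 and occupies 8 bytes.
Bytes at offsets 2..9: FC 05 EC EF DE 15 68 54.
In big-endian order the high byte comes first in memory.
The bytes are already most-significant first: 0xFC05ECEFDE156854.
Top bit is set, so as a signed 64-bit value this is 0xFC05ECEFDE156854 − 2^64 = -286562486300874668.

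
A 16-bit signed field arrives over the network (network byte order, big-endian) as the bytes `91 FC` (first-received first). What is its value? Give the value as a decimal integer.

Big-endian stores the most-significant byte at the lowest address.
The bytes are already most-significant first: 0x91FC.
Top bit is set, so as a signed 16-bit value this is 0x91FC − 2^16 = -28164.

-28164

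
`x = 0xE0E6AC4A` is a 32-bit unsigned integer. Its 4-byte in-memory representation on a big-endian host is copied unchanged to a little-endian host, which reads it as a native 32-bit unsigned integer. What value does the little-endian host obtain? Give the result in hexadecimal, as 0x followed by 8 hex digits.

0x4AACE6E0

Stored big-endian, the bytes at ascending addresses are E0 E6 AC 4A.
Read back as little-endian, the first byte is least significant, giving 0x4AACE6E0.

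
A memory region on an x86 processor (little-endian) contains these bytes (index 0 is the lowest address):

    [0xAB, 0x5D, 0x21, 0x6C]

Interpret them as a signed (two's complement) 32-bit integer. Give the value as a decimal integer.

1814125995

In little-endian order the low byte comes first in memory.
Reassemble most-significant byte first: 6C 21 5D AB → 0x6C215DAB.
0x6C215DAB = 1814125995.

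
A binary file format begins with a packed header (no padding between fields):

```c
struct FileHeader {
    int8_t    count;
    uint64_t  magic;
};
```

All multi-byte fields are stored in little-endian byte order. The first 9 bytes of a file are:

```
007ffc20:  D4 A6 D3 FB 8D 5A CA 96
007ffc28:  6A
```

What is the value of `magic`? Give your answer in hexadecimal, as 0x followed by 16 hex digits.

`magic` follows `count` (1 byte), so it starts at byte offset 1 and occupies 8 bytes.
Bytes at offsets 1..8: A6 D3 FB 8D 5A CA 96 6A.
Little-endian stores the least-significant byte at the lowest address.
Reassemble most-significant byte first: 6A 96 CA 5A 8D FB D3 A6 → 0x6A96CA5A8DFBD3A6.

0x6A96CA5A8DFBD3A6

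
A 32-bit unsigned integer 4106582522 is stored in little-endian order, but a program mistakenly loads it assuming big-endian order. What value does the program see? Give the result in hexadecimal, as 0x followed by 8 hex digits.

4106582522 in 32-bit hexadecimal is 0xF4C579FA.
Stored little-endian, the bytes at ascending addresses are FA 79 C5 F4.
Read back as big-endian, the last byte is least significant, giving 0xFA79C5F4.

0xFA79C5F4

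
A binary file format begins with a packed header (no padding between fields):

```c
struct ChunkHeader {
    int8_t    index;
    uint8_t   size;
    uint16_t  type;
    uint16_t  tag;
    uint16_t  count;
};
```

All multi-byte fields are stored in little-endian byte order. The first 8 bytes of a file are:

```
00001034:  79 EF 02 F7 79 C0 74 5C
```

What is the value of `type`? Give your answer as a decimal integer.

`type` follows `index` (1 B), `size` (1 B), so it starts at offset 1 + 1 = 2 and occupies 2 bytes.
Bytes at offsets 2..3: 02 F7.
Little-endian: lowest address holds the least-significant byte.
Reassemble most-significant byte first: F7 02 → 0xF702.
0xF702 = 63234.

63234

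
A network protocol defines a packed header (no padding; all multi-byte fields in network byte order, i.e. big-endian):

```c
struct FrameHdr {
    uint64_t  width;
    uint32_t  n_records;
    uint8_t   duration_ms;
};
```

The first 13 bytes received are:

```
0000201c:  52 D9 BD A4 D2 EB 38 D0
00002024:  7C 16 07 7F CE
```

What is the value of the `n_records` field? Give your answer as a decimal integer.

2081818495

`n_records` follows `width` (8 bytes), so it starts at byte offset 8 and occupies 4 bytes.
Bytes at offsets 8..11: 7C 16 07 7F.
In big-endian order the high byte comes first in memory.
The bytes are already most-significant first: 0x7C16077F.
0x7C16077F = 2081818495.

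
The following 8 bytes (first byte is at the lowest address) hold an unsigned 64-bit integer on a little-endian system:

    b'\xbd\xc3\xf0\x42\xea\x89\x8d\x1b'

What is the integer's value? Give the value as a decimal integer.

1985394649978684349

Little-endian stores the least-significant byte at the lowest address.
Reassemble most-significant byte first: 1B 8D 89 EA 42 F0 C3 BD → 0x1B8D89EA42F0C3BD.
0x1B8D89EA42F0C3BD = 1985394649978684349.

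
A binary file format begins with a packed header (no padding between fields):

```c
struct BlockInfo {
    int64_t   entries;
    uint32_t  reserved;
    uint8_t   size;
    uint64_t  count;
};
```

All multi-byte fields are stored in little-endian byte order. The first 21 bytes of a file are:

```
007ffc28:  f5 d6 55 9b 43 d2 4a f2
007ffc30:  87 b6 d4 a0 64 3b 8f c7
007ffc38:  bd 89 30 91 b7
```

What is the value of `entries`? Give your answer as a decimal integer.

`entries` is the first field, at byte offset 0, occupying 8 bytes.
Bytes at offsets 0..7: F5 D6 55 9B 43 D2 4A F2.
In little-endian order the low byte comes first in memory.
Reassemble most-significant byte first: F2 4A D2 43 9B 55 D6 F5 → 0xF24AD2439B55D6F5.
Top bit is set, so as a signed 64-bit value this is 0xF24AD2439B55D6F5 − 2^64 = -987745980443666699.

-987745980443666699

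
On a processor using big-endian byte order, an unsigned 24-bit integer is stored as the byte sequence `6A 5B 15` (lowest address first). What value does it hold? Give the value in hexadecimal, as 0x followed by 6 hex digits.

In big-endian order the high byte comes first in memory.
The bytes are already most-significant first: 0x6A5B15.

0x6A5B15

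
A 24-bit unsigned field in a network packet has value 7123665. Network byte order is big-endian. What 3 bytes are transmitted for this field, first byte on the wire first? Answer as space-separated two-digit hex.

7123665 in hexadecimal, padded to 24 bits, is 0x6CB2D1.
Split into bytes (most-significant first): 6C B2 D1.
In big-endian order the high byte comes first in memory.
So the memory order matches the most-significant-first order: 6C B2 D1.

6C B2 D1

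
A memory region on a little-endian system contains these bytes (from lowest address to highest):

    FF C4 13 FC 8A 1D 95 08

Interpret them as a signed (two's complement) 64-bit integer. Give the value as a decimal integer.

Little-endian: lowest address holds the least-significant byte.
Reassemble most-significant byte first: 08 95 1D 8A FC 13 C4 FF → 0x08951D8AFC13C4FF.
0x08951D8AFC13C4FF = 618433006605157631.

618433006605157631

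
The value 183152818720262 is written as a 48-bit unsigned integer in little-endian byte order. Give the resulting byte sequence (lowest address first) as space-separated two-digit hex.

06 0E B3 96 93 A6

183152818720262 in hexadecimal, padded to 48 bits, is 0xA69396B30E06.
Split into bytes (most-significant first): A6 93 96 B3 0E 06.
Little-endian: lowest address holds the least-significant byte.
So at ascending addresses the bytes are 06 0E B3 96 93 A6.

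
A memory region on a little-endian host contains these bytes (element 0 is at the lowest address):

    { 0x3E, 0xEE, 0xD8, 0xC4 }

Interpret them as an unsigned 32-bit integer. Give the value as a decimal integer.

Little-endian: lowest address holds the least-significant byte.
Reassemble most-significant byte first: C4 D8 EE 3E → 0xC4D8EE3E.
0xC4D8EE3E = 3302551102.

3302551102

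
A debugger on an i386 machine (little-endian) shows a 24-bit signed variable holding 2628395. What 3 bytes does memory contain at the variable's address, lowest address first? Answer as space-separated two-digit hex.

2628395 in hexadecimal, padded to 24 bits, is 0x281B2B.
Split into bytes (most-significant first): 28 1B 2B.
Little-endian: lowest address holds the least-significant byte.
So at ascending addresses the bytes are 2B 1B 28.

2B 1B 28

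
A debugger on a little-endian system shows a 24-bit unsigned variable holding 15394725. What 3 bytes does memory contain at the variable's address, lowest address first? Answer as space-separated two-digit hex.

15394725 in hexadecimal, padded to 24 bits, is 0xEAE7A5.
Split into bytes (most-significant first): EA E7 A5.
Little-endian stores the least-significant byte at the lowest address.
So at ascending addresses the bytes are A5 E7 EA.

A5 E7 EA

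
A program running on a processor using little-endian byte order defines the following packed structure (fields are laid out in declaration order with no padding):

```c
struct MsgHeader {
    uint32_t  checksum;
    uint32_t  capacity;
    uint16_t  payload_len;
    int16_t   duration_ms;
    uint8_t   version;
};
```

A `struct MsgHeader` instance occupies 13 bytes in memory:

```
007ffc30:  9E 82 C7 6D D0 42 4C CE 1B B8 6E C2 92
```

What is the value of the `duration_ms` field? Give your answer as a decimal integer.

-15762

`duration_ms` follows `checksum` (4 B), `capacity` (4 B), `payload_len` (2 B), so it starts at offset 4 + 4 + 2 = 10 and occupies 2 bytes.
Bytes at offsets 10..11: 6E C2.
In little-endian order the low byte comes first in memory.
Reassemble most-significant byte first: C2 6E → 0xC26E.
Top bit is set, so as a signed 16-bit value this is 0xC26E − 2^16 = -15762.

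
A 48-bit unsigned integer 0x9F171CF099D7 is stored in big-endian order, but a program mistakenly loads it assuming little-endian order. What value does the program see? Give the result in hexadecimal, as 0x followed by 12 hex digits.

Stored big-endian, the bytes at ascending addresses are 9F 17 1C F0 99 D7.
Read back as little-endian, the first byte is least significant, giving 0xD799F01C179F.

0xD799F01C179F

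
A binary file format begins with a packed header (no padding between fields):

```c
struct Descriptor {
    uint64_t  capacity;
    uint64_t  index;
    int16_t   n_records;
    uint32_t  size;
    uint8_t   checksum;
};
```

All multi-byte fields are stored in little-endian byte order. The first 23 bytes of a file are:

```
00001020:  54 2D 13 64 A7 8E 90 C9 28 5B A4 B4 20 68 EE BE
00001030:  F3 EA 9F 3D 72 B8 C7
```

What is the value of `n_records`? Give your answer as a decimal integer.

-5389

`n_records` follows `capacity` (8 B), `index` (8 B), so it starts at offset 8 + 8 = 16 and occupies 2 bytes.
Bytes at offsets 16..17: F3 EA.
In little-endian order the low byte comes first in memory.
Reassemble most-significant byte first: EA F3 → 0xEAF3.
Top bit is set, so as a signed 16-bit value this is 0xEAF3 − 2^16 = -5389.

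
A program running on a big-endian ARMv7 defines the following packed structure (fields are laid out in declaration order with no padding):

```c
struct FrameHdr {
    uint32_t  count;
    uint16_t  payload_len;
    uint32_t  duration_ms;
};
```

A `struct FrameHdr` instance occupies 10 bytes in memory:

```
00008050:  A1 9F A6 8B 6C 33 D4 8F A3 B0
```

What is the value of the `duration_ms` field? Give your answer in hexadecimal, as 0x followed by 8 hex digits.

0xD48FA3B0

`duration_ms` follows `count` (4 B), `payload_len` (2 B), so it starts at offset 4 + 2 = 6 and occupies 4 bytes.
Bytes at offsets 6..9: D4 8F A3 B0.
In big-endian order the high byte comes first in memory.
The bytes are already most-significant first: 0xD48FA3B0.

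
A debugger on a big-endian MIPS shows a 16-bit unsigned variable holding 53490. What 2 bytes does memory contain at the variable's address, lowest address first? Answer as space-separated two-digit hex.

53490 in hexadecimal, padded to 16 bits, is 0xD0F2.
Split into bytes (most-significant first): D0 F2.
Big-endian stores the most-significant byte at the lowest address.
So the memory order matches the most-significant-first order: D0 F2.

D0 F2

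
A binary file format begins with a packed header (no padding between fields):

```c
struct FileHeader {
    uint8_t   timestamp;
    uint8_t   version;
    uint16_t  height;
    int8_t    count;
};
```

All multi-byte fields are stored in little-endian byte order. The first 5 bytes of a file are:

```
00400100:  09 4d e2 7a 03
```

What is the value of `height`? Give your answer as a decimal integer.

31458

`height` follows `timestamp` (1 B), `version` (1 B), so it starts at offset 1 + 1 = 2 and occupies 2 bytes.
Bytes at offsets 2..3: E2 7A.
Little-endian: lowest address holds the least-significant byte.
Reassemble most-significant byte first: 7A E2 → 0x7AE2.
0x7AE2 = 31458.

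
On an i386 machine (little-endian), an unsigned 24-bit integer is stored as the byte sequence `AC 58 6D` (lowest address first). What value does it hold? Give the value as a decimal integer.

In little-endian order the low byte comes first in memory.
Reassemble most-significant byte first: 6D 58 AC → 0x6D58AC.
0x6D58AC = 7166124.

7166124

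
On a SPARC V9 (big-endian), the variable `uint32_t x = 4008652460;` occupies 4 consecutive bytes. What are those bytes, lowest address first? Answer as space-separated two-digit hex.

EE EF 2E AC

4008652460 in hexadecimal, padded to 32 bits, is 0xEEEF2EAC.
Split into bytes (most-significant first): EE EF 2E AC.
In big-endian order the high byte comes first in memory.
So the memory order matches the most-significant-first order: EE EF 2E AC.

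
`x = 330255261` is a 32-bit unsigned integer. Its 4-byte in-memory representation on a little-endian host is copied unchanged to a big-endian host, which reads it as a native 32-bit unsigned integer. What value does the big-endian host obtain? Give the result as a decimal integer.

2638982931

330255261 in 32-bit hexadecimal is 0x13AF4B9D.
Stored little-endian, the bytes at ascending addresses are 9D 4B AF 13.
Read back as big-endian, the last byte is least significant, giving 0x9D4BAF13.
0x9D4BAF13 = 2638982931.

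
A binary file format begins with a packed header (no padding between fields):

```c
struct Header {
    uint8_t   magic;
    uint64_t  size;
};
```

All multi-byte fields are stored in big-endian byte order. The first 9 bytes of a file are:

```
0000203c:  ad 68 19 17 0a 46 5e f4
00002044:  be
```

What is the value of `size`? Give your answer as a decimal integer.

7501051987260011710

`size` follows `magic` (1 byte), so it starts at byte offset 1 and occupies 8 bytes.
Bytes at offsets 1..8: 68 19 17 0A 46 5E F4 BE.
Big-endian stores the most-significant byte at the lowest address.
The bytes are already most-significant first: 0x6819170A465EF4BE.
0x6819170A465EF4BE = 7501051987260011710.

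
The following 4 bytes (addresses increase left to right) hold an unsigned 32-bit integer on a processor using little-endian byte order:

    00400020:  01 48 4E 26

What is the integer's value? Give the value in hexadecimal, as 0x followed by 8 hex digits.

Little-endian: lowest address holds the least-significant byte.
Reassemble most-significant byte first: 26 4E 48 01 → 0x264E4801.

0x264E4801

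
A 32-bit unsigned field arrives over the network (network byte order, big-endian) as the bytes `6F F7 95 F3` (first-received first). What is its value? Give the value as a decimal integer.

Big-endian stores the most-significant byte at the lowest address.
The bytes are already most-significant first: 0x6FF795F3.
0x6FF795F3 = 1878496755.

1878496755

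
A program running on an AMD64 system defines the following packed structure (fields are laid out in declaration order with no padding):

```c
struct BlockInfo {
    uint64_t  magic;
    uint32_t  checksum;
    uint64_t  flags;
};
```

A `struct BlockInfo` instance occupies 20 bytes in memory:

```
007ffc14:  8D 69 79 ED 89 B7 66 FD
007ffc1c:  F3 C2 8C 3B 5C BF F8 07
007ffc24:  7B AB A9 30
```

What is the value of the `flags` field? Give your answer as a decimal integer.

`flags` follows `magic` (8 B), `checksum` (4 B), so it starts at offset 8 + 4 = 12 and occupies 8 bytes.
Bytes at offsets 12..19: 5C BF F8 07 7B AB A9 30.
In little-endian order the low byte comes first in memory.
Reassemble most-significant byte first: 30 A9 AB 7B 07 F8 BF 5C → 0x30A9AB7B07F8BF5C.
0x30A9AB7B07F8BF5C = 3506522329787711324.

3506522329787711324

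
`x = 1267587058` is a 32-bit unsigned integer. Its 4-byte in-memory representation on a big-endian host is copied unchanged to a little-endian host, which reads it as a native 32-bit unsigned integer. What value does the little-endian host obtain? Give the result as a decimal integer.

1267587058 in 32-bit hexadecimal is 0x4B8DD7F2.
Stored big-endian, the bytes at ascending addresses are 4B 8D D7 F2.
Read back as little-endian, the first byte is least significant, giving 0xF2D78D4B.
0xF2D78D4B = 4074212683.

4074212683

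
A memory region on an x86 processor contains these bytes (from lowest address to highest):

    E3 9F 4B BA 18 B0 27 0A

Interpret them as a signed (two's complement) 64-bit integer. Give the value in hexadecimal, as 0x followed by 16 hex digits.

Little-endian stores the least-significant byte at the lowest address.
Reassemble most-significant byte first: 0A 27 B0 18 BA 4B 9F E3 → 0x0A27B018BA4B9FE3.

0x0A27B018BA4B9FE3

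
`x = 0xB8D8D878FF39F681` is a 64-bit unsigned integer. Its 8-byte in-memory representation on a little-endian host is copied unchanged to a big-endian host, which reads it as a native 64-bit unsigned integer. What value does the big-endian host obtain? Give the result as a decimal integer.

Stored little-endian, the bytes at ascending addresses are 81 F6 39 FF 78 D8 D8 B8.
Read back as big-endian, the last byte is least significant, giving 0x81F639FF78D8D8B8.
0x81F639FF78D8D8B8 = 9364736244570446008.

9364736244570446008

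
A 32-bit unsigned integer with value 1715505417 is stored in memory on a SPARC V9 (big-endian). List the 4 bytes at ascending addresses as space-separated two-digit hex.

1715505417 in hexadecimal, padded to 32 bits, is 0x66408909.
Split into bytes (most-significant first): 66 40 89 09.
Big-endian: lowest address holds the most-significant byte.
So the memory order matches the most-significant-first order: 66 40 89 09.

66 40 89 09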